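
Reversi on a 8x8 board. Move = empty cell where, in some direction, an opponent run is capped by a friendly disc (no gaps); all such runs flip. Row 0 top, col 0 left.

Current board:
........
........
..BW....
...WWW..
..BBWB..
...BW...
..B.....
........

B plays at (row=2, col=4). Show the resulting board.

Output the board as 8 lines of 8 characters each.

Place B at (2,4); scan 8 dirs for brackets.
Dir NW: first cell '.' (not opp) -> no flip
Dir N: first cell '.' (not opp) -> no flip
Dir NE: first cell '.' (not opp) -> no flip
Dir W: opp run (2,3) capped by B -> flip
Dir E: first cell '.' (not opp) -> no flip
Dir SW: opp run (3,3) capped by B -> flip
Dir S: opp run (3,4) (4,4) (5,4), next='.' -> no flip
Dir SE: opp run (3,5), next='.' -> no flip
All flips: (2,3) (3,3)

Answer: ........
........
..BBB...
...BWW..
..BBWB..
...BW...
..B.....
........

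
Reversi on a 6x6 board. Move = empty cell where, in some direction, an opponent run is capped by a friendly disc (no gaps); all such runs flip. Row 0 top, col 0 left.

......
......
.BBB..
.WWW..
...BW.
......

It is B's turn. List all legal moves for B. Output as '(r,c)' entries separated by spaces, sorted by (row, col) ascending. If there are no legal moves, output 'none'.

Answer: (4,0) (4,1) (4,2) (4,5) (5,5)

Derivation:
(2,0): no bracket -> illegal
(2,4): no bracket -> illegal
(3,0): no bracket -> illegal
(3,4): no bracket -> illegal
(3,5): no bracket -> illegal
(4,0): flips 1 -> legal
(4,1): flips 2 -> legal
(4,2): flips 1 -> legal
(4,5): flips 1 -> legal
(5,3): no bracket -> illegal
(5,4): no bracket -> illegal
(5,5): flips 2 -> legal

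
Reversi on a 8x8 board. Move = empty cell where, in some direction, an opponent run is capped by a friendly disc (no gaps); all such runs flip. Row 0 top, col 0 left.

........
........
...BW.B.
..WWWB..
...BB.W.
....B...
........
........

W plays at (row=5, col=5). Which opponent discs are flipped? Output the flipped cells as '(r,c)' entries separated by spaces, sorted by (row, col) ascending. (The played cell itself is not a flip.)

Answer: (4,4)

Derivation:
Dir NW: opp run (4,4) capped by W -> flip
Dir N: first cell '.' (not opp) -> no flip
Dir NE: first cell 'W' (not opp) -> no flip
Dir W: opp run (5,4), next='.' -> no flip
Dir E: first cell '.' (not opp) -> no flip
Dir SW: first cell '.' (not opp) -> no flip
Dir S: first cell '.' (not opp) -> no flip
Dir SE: first cell '.' (not opp) -> no flip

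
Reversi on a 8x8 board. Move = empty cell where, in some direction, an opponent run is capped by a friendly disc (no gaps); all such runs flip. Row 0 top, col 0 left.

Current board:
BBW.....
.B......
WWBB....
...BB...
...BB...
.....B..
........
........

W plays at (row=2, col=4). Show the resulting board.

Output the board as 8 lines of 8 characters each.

Place W at (2,4); scan 8 dirs for brackets.
Dir NW: first cell '.' (not opp) -> no flip
Dir N: first cell '.' (not opp) -> no flip
Dir NE: first cell '.' (not opp) -> no flip
Dir W: opp run (2,3) (2,2) capped by W -> flip
Dir E: first cell '.' (not opp) -> no flip
Dir SW: opp run (3,3), next='.' -> no flip
Dir S: opp run (3,4) (4,4), next='.' -> no flip
Dir SE: first cell '.' (not opp) -> no flip
All flips: (2,2) (2,3)

Answer: BBW.....
.B......
WWWWW...
...BB...
...BB...
.....B..
........
........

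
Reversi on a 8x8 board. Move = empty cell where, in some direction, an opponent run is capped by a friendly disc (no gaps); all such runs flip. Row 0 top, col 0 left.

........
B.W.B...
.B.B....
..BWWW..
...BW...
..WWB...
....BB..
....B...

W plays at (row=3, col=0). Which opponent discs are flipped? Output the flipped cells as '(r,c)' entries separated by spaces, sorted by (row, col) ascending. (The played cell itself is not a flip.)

Dir NW: edge -> no flip
Dir N: first cell '.' (not opp) -> no flip
Dir NE: opp run (2,1) capped by W -> flip
Dir W: edge -> no flip
Dir E: first cell '.' (not opp) -> no flip
Dir SW: edge -> no flip
Dir S: first cell '.' (not opp) -> no flip
Dir SE: first cell '.' (not opp) -> no flip

Answer: (2,1)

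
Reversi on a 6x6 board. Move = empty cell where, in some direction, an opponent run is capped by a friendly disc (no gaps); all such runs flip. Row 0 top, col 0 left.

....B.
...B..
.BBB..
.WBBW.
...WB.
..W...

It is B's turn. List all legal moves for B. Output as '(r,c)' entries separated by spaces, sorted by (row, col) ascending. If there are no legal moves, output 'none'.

Answer: (2,4) (3,0) (3,5) (4,0) (4,1) (4,2) (4,5) (5,3) (5,4)

Derivation:
(2,0): no bracket -> illegal
(2,4): flips 1 -> legal
(2,5): no bracket -> illegal
(3,0): flips 1 -> legal
(3,5): flips 1 -> legal
(4,0): flips 1 -> legal
(4,1): flips 1 -> legal
(4,2): flips 1 -> legal
(4,5): flips 1 -> legal
(5,1): no bracket -> illegal
(5,3): flips 1 -> legal
(5,4): flips 1 -> legal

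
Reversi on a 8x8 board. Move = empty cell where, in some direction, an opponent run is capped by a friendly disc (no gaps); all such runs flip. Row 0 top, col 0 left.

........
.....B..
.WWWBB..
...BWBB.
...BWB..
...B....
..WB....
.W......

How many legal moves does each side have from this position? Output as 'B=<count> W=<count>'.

Answer: B=7 W=11

Derivation:
-- B to move --
(1,0): no bracket -> illegal
(1,1): flips 1 -> legal
(1,2): flips 2 -> legal
(1,3): flips 1 -> legal
(1,4): no bracket -> illegal
(2,0): flips 3 -> legal
(3,0): no bracket -> illegal
(3,1): no bracket -> illegal
(3,2): no bracket -> illegal
(5,1): no bracket -> illegal
(5,2): no bracket -> illegal
(5,4): flips 2 -> legal
(5,5): flips 1 -> legal
(6,0): no bracket -> illegal
(6,1): flips 1 -> legal
(7,0): no bracket -> illegal
(7,2): no bracket -> illegal
(7,3): no bracket -> illegal
B mobility = 7
-- W to move --
(0,4): no bracket -> illegal
(0,5): no bracket -> illegal
(0,6): no bracket -> illegal
(1,3): no bracket -> illegal
(1,4): flips 1 -> legal
(1,6): flips 1 -> legal
(2,6): flips 3 -> legal
(2,7): no bracket -> illegal
(3,2): flips 1 -> legal
(3,7): flips 2 -> legal
(4,2): flips 1 -> legal
(4,6): flips 1 -> legal
(4,7): no bracket -> illegal
(5,2): flips 1 -> legal
(5,4): no bracket -> illegal
(5,5): no bracket -> illegal
(5,6): flips 1 -> legal
(6,4): flips 1 -> legal
(7,2): no bracket -> illegal
(7,3): flips 4 -> legal
(7,4): no bracket -> illegal
W mobility = 11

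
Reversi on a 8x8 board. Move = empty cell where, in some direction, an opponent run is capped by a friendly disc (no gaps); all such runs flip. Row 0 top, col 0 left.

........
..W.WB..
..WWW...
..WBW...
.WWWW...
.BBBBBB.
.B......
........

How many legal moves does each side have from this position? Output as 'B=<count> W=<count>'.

-- B to move --
(0,1): no bracket -> illegal
(0,2): flips 4 -> legal
(0,3): no bracket -> illegal
(0,4): flips 4 -> legal
(0,5): no bracket -> illegal
(1,1): flips 1 -> legal
(1,3): flips 2 -> legal
(2,1): flips 2 -> legal
(2,5): flips 2 -> legal
(3,0): flips 1 -> legal
(3,1): flips 3 -> legal
(3,5): flips 2 -> legal
(4,0): no bracket -> illegal
(4,5): no bracket -> illegal
(5,0): no bracket -> illegal
B mobility = 9
-- W to move --
(0,4): no bracket -> illegal
(0,5): no bracket -> illegal
(0,6): flips 1 -> legal
(1,6): flips 1 -> legal
(2,5): no bracket -> illegal
(2,6): no bracket -> illegal
(4,0): no bracket -> illegal
(4,5): no bracket -> illegal
(4,6): no bracket -> illegal
(4,7): no bracket -> illegal
(5,0): no bracket -> illegal
(5,7): no bracket -> illegal
(6,0): flips 1 -> legal
(6,2): flips 2 -> legal
(6,3): flips 2 -> legal
(6,4): flips 2 -> legal
(6,5): flips 1 -> legal
(6,6): flips 1 -> legal
(6,7): no bracket -> illegal
(7,0): flips 2 -> legal
(7,1): flips 2 -> legal
(7,2): no bracket -> illegal
W mobility = 10

Answer: B=9 W=10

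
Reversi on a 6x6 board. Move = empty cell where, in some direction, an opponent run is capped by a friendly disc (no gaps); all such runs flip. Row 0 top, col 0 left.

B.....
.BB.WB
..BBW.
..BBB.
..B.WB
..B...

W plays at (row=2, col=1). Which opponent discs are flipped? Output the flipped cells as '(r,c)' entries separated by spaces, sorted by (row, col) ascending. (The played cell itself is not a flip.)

Answer: (2,2) (2,3)

Derivation:
Dir NW: first cell '.' (not opp) -> no flip
Dir N: opp run (1,1), next='.' -> no flip
Dir NE: opp run (1,2), next='.' -> no flip
Dir W: first cell '.' (not opp) -> no flip
Dir E: opp run (2,2) (2,3) capped by W -> flip
Dir SW: first cell '.' (not opp) -> no flip
Dir S: first cell '.' (not opp) -> no flip
Dir SE: opp run (3,2), next='.' -> no flip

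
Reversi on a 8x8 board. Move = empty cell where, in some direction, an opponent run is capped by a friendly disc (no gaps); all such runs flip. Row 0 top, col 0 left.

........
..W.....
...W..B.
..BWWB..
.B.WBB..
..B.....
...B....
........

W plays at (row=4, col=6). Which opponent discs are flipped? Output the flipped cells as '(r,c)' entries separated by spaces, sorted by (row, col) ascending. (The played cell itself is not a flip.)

Dir NW: opp run (3,5), next='.' -> no flip
Dir N: first cell '.' (not opp) -> no flip
Dir NE: first cell '.' (not opp) -> no flip
Dir W: opp run (4,5) (4,4) capped by W -> flip
Dir E: first cell '.' (not opp) -> no flip
Dir SW: first cell '.' (not opp) -> no flip
Dir S: first cell '.' (not opp) -> no flip
Dir SE: first cell '.' (not opp) -> no flip

Answer: (4,4) (4,5)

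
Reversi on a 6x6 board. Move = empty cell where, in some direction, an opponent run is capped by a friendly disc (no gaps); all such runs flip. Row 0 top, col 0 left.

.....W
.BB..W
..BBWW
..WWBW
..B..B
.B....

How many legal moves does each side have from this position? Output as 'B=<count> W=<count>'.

Answer: B=5 W=9

Derivation:
-- B to move --
(0,4): no bracket -> illegal
(1,3): no bracket -> illegal
(1,4): flips 1 -> legal
(2,1): no bracket -> illegal
(3,1): flips 2 -> legal
(4,1): flips 1 -> legal
(4,3): flips 1 -> legal
(4,4): flips 1 -> legal
B mobility = 5
-- W to move --
(0,0): flips 2 -> legal
(0,1): no bracket -> illegal
(0,2): flips 2 -> legal
(0,3): no bracket -> illegal
(1,0): no bracket -> illegal
(1,3): flips 1 -> legal
(1,4): flips 1 -> legal
(2,0): no bracket -> illegal
(2,1): flips 2 -> legal
(3,1): no bracket -> illegal
(4,0): no bracket -> illegal
(4,1): no bracket -> illegal
(4,3): flips 1 -> legal
(4,4): flips 1 -> legal
(5,0): no bracket -> illegal
(5,2): flips 1 -> legal
(5,3): no bracket -> illegal
(5,4): no bracket -> illegal
(5,5): flips 1 -> legal
W mobility = 9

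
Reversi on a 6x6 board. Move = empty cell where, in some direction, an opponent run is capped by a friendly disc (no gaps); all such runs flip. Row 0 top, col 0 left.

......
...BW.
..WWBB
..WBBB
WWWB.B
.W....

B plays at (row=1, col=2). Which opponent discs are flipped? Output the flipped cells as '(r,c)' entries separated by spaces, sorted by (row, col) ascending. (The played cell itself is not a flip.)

Answer: (2,3)

Derivation:
Dir NW: first cell '.' (not opp) -> no flip
Dir N: first cell '.' (not opp) -> no flip
Dir NE: first cell '.' (not opp) -> no flip
Dir W: first cell '.' (not opp) -> no flip
Dir E: first cell 'B' (not opp) -> no flip
Dir SW: first cell '.' (not opp) -> no flip
Dir S: opp run (2,2) (3,2) (4,2), next='.' -> no flip
Dir SE: opp run (2,3) capped by B -> flip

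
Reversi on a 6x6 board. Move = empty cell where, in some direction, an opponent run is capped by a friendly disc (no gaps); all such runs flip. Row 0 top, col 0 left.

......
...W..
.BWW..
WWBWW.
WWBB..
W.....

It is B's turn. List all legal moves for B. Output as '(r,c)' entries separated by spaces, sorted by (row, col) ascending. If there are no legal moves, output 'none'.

(0,2): no bracket -> illegal
(0,3): flips 3 -> legal
(0,4): no bracket -> illegal
(1,1): no bracket -> illegal
(1,2): flips 1 -> legal
(1,4): flips 1 -> legal
(2,0): flips 1 -> legal
(2,4): flips 3 -> legal
(2,5): flips 1 -> legal
(3,5): flips 2 -> legal
(4,4): no bracket -> illegal
(4,5): no bracket -> illegal
(5,1): flips 2 -> legal
(5,2): no bracket -> illegal

Answer: (0,3) (1,2) (1,4) (2,0) (2,4) (2,5) (3,5) (5,1)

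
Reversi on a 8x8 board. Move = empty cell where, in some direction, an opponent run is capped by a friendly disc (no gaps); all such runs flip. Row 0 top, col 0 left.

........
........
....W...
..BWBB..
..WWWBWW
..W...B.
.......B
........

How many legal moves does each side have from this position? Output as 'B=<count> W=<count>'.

Answer: B=9 W=8

Derivation:
-- B to move --
(1,3): flips 1 -> legal
(1,4): flips 1 -> legal
(1,5): no bracket -> illegal
(2,2): no bracket -> illegal
(2,3): no bracket -> illegal
(2,5): no bracket -> illegal
(3,1): no bracket -> illegal
(3,6): flips 1 -> legal
(3,7): no bracket -> illegal
(4,1): flips 3 -> legal
(5,1): no bracket -> illegal
(5,3): flips 1 -> legal
(5,4): flips 2 -> legal
(5,5): no bracket -> illegal
(5,7): flips 1 -> legal
(6,1): flips 2 -> legal
(6,2): flips 2 -> legal
(6,3): no bracket -> illegal
B mobility = 9
-- W to move --
(2,1): flips 1 -> legal
(2,2): flips 1 -> legal
(2,3): no bracket -> illegal
(2,5): flips 1 -> legal
(2,6): flips 1 -> legal
(3,1): flips 1 -> legal
(3,6): flips 2 -> legal
(4,1): no bracket -> illegal
(5,4): no bracket -> illegal
(5,5): no bracket -> illegal
(5,7): no bracket -> illegal
(6,5): flips 1 -> legal
(6,6): flips 1 -> legal
(7,6): no bracket -> illegal
(7,7): no bracket -> illegal
W mobility = 8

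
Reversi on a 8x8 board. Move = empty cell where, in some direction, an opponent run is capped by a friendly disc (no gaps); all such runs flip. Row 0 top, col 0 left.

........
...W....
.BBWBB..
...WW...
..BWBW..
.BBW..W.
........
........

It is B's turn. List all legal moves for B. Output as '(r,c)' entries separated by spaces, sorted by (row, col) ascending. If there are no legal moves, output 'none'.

Answer: (0,2) (0,4) (4,6) (5,4) (6,2) (6,4)

Derivation:
(0,2): flips 1 -> legal
(0,3): no bracket -> illegal
(0,4): flips 1 -> legal
(1,2): no bracket -> illegal
(1,4): no bracket -> illegal
(3,2): no bracket -> illegal
(3,5): no bracket -> illegal
(3,6): no bracket -> illegal
(4,6): flips 1 -> legal
(4,7): no bracket -> illegal
(5,4): flips 1 -> legal
(5,5): no bracket -> illegal
(5,7): no bracket -> illegal
(6,2): flips 1 -> legal
(6,3): no bracket -> illegal
(6,4): flips 1 -> legal
(6,5): no bracket -> illegal
(6,6): no bracket -> illegal
(6,7): no bracket -> illegal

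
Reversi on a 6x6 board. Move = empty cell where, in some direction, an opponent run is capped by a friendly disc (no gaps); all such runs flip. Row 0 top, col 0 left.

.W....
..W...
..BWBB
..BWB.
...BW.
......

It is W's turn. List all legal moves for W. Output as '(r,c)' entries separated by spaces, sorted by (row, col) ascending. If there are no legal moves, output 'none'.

Answer: (1,1) (1,4) (1,5) (2,1) (3,1) (3,5) (4,1) (4,2) (4,5) (5,3)

Derivation:
(1,1): flips 1 -> legal
(1,3): no bracket -> illegal
(1,4): flips 2 -> legal
(1,5): flips 1 -> legal
(2,1): flips 1 -> legal
(3,1): flips 1 -> legal
(3,5): flips 1 -> legal
(4,1): flips 1 -> legal
(4,2): flips 3 -> legal
(4,5): flips 1 -> legal
(5,2): no bracket -> illegal
(5,3): flips 1 -> legal
(5,4): no bracket -> illegal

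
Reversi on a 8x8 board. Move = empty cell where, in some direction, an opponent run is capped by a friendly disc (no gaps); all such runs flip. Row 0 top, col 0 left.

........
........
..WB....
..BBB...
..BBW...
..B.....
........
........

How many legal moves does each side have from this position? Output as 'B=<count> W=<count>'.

-- B to move --
(1,1): flips 1 -> legal
(1,2): flips 1 -> legal
(1,3): no bracket -> illegal
(2,1): flips 1 -> legal
(3,1): no bracket -> illegal
(3,5): no bracket -> illegal
(4,5): flips 1 -> legal
(5,3): no bracket -> illegal
(5,4): flips 1 -> legal
(5,5): flips 1 -> legal
B mobility = 6
-- W to move --
(1,2): no bracket -> illegal
(1,3): no bracket -> illegal
(1,4): no bracket -> illegal
(2,1): no bracket -> illegal
(2,4): flips 2 -> legal
(2,5): no bracket -> illegal
(3,1): no bracket -> illegal
(3,5): no bracket -> illegal
(4,1): flips 2 -> legal
(4,5): no bracket -> illegal
(5,1): no bracket -> illegal
(5,3): no bracket -> illegal
(5,4): no bracket -> illegal
(6,1): no bracket -> illegal
(6,2): flips 3 -> legal
(6,3): no bracket -> illegal
W mobility = 3

Answer: B=6 W=3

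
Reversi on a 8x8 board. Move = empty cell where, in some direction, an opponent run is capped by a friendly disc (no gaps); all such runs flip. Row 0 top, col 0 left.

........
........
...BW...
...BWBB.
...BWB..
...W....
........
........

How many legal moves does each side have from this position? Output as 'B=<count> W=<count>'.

Answer: B=6 W=10

Derivation:
-- B to move --
(1,3): flips 1 -> legal
(1,4): no bracket -> illegal
(1,5): flips 1 -> legal
(2,5): flips 2 -> legal
(4,2): no bracket -> illegal
(5,2): no bracket -> illegal
(5,4): no bracket -> illegal
(5,5): flips 1 -> legal
(6,2): flips 2 -> legal
(6,3): flips 1 -> legal
(6,4): no bracket -> illegal
B mobility = 6
-- W to move --
(1,2): flips 1 -> legal
(1,3): flips 3 -> legal
(1,4): no bracket -> illegal
(2,2): flips 2 -> legal
(2,5): no bracket -> illegal
(2,6): flips 1 -> legal
(2,7): no bracket -> illegal
(3,2): flips 1 -> legal
(3,7): flips 2 -> legal
(4,2): flips 2 -> legal
(4,6): flips 2 -> legal
(4,7): no bracket -> illegal
(5,2): flips 1 -> legal
(5,4): no bracket -> illegal
(5,5): no bracket -> illegal
(5,6): flips 1 -> legal
W mobility = 10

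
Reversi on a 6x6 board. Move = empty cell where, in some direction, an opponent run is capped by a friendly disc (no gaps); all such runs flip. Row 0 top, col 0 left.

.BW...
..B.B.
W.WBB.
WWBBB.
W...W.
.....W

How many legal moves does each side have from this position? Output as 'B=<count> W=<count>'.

Answer: B=4 W=5

Derivation:
-- B to move --
(0,3): flips 1 -> legal
(1,0): no bracket -> illegal
(1,1): flips 1 -> legal
(1,3): no bracket -> illegal
(2,1): flips 1 -> legal
(3,5): no bracket -> illegal
(4,1): no bracket -> illegal
(4,2): no bracket -> illegal
(4,3): no bracket -> illegal
(4,5): no bracket -> illegal
(5,0): no bracket -> illegal
(5,1): no bracket -> illegal
(5,3): no bracket -> illegal
(5,4): flips 1 -> legal
B mobility = 4
-- W to move --
(0,0): flips 1 -> legal
(0,3): no bracket -> illegal
(0,4): flips 3 -> legal
(0,5): no bracket -> illegal
(1,0): no bracket -> illegal
(1,1): no bracket -> illegal
(1,3): no bracket -> illegal
(1,5): no bracket -> illegal
(2,1): no bracket -> illegal
(2,5): flips 2 -> legal
(3,5): flips 3 -> legal
(4,1): no bracket -> illegal
(4,2): flips 1 -> legal
(4,3): no bracket -> illegal
(4,5): no bracket -> illegal
W mobility = 5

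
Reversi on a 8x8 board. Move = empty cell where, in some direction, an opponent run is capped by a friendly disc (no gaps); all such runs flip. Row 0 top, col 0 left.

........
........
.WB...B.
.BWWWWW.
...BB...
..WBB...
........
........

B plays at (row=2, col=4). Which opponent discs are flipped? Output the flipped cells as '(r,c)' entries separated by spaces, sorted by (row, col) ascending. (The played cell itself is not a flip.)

Answer: (3,4)

Derivation:
Dir NW: first cell '.' (not opp) -> no flip
Dir N: first cell '.' (not opp) -> no flip
Dir NE: first cell '.' (not opp) -> no flip
Dir W: first cell '.' (not opp) -> no flip
Dir E: first cell '.' (not opp) -> no flip
Dir SW: opp run (3,3), next='.' -> no flip
Dir S: opp run (3,4) capped by B -> flip
Dir SE: opp run (3,5), next='.' -> no flip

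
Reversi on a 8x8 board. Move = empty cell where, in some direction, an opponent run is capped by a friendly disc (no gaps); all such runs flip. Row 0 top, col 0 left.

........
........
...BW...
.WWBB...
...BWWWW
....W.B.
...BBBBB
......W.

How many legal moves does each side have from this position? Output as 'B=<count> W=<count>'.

-- B to move --
(1,3): no bracket -> illegal
(1,4): flips 1 -> legal
(1,5): flips 1 -> legal
(2,0): no bracket -> illegal
(2,1): flips 1 -> legal
(2,2): no bracket -> illegal
(2,5): flips 1 -> legal
(3,0): flips 2 -> legal
(3,5): no bracket -> illegal
(3,6): flips 3 -> legal
(3,7): no bracket -> illegal
(4,0): no bracket -> illegal
(4,1): flips 1 -> legal
(4,2): no bracket -> illegal
(5,3): no bracket -> illegal
(5,5): flips 1 -> legal
(5,7): no bracket -> illegal
(7,5): no bracket -> illegal
(7,7): no bracket -> illegal
B mobility = 8
-- W to move --
(1,2): flips 2 -> legal
(1,3): no bracket -> illegal
(1,4): flips 1 -> legal
(2,2): flips 2 -> legal
(2,5): no bracket -> illegal
(3,5): flips 2 -> legal
(4,2): flips 2 -> legal
(5,2): no bracket -> illegal
(5,3): no bracket -> illegal
(5,5): no bracket -> illegal
(5,7): no bracket -> illegal
(6,2): no bracket -> illegal
(7,2): flips 1 -> legal
(7,3): no bracket -> illegal
(7,4): flips 3 -> legal
(7,5): no bracket -> illegal
(7,7): no bracket -> illegal
W mobility = 7

Answer: B=8 W=7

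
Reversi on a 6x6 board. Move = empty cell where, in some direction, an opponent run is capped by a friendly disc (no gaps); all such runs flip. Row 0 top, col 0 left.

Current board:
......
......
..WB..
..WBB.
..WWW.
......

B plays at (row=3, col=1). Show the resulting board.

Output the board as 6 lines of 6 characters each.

Answer: ......
......
..WB..
.BBBB.
..WWW.
......

Derivation:
Place B at (3,1); scan 8 dirs for brackets.
Dir NW: first cell '.' (not opp) -> no flip
Dir N: first cell '.' (not opp) -> no flip
Dir NE: opp run (2,2), next='.' -> no flip
Dir W: first cell '.' (not opp) -> no flip
Dir E: opp run (3,2) capped by B -> flip
Dir SW: first cell '.' (not opp) -> no flip
Dir S: first cell '.' (not opp) -> no flip
Dir SE: opp run (4,2), next='.' -> no flip
All flips: (3,2)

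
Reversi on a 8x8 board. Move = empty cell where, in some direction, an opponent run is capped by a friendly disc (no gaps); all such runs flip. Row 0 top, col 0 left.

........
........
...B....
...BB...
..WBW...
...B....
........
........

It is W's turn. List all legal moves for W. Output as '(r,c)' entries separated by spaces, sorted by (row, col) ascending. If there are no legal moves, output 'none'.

(1,2): no bracket -> illegal
(1,3): no bracket -> illegal
(1,4): no bracket -> illegal
(2,2): flips 1 -> legal
(2,4): flips 2 -> legal
(2,5): no bracket -> illegal
(3,2): no bracket -> illegal
(3,5): no bracket -> illegal
(4,5): no bracket -> illegal
(5,2): no bracket -> illegal
(5,4): no bracket -> illegal
(6,2): flips 1 -> legal
(6,3): no bracket -> illegal
(6,4): flips 1 -> legal

Answer: (2,2) (2,4) (6,2) (6,4)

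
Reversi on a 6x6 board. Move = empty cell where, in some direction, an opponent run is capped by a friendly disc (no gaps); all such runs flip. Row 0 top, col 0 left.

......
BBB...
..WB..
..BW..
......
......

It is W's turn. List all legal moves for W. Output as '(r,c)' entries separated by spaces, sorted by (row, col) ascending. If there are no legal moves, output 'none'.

(0,0): flips 1 -> legal
(0,1): no bracket -> illegal
(0,2): flips 1 -> legal
(0,3): no bracket -> illegal
(1,3): flips 1 -> legal
(1,4): no bracket -> illegal
(2,0): no bracket -> illegal
(2,1): no bracket -> illegal
(2,4): flips 1 -> legal
(3,1): flips 1 -> legal
(3,4): no bracket -> illegal
(4,1): no bracket -> illegal
(4,2): flips 1 -> legal
(4,3): no bracket -> illegal

Answer: (0,0) (0,2) (1,3) (2,4) (3,1) (4,2)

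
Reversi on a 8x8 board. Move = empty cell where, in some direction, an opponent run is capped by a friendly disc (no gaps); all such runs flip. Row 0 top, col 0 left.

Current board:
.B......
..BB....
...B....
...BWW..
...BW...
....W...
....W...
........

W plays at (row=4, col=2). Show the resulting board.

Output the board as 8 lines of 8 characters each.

Place W at (4,2); scan 8 dirs for brackets.
Dir NW: first cell '.' (not opp) -> no flip
Dir N: first cell '.' (not opp) -> no flip
Dir NE: opp run (3,3), next='.' -> no flip
Dir W: first cell '.' (not opp) -> no flip
Dir E: opp run (4,3) capped by W -> flip
Dir SW: first cell '.' (not opp) -> no flip
Dir S: first cell '.' (not opp) -> no flip
Dir SE: first cell '.' (not opp) -> no flip
All flips: (4,3)

Answer: .B......
..BB....
...B....
...BWW..
..WWW...
....W...
....W...
........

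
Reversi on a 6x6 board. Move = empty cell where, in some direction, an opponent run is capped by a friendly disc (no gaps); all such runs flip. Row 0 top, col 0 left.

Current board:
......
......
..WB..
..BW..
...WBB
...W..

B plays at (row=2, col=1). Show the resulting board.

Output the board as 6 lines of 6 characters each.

Place B at (2,1); scan 8 dirs for brackets.
Dir NW: first cell '.' (not opp) -> no flip
Dir N: first cell '.' (not opp) -> no flip
Dir NE: first cell '.' (not opp) -> no flip
Dir W: first cell '.' (not opp) -> no flip
Dir E: opp run (2,2) capped by B -> flip
Dir SW: first cell '.' (not opp) -> no flip
Dir S: first cell '.' (not opp) -> no flip
Dir SE: first cell 'B' (not opp) -> no flip
All flips: (2,2)

Answer: ......
......
.BBB..
..BW..
...WBB
...W..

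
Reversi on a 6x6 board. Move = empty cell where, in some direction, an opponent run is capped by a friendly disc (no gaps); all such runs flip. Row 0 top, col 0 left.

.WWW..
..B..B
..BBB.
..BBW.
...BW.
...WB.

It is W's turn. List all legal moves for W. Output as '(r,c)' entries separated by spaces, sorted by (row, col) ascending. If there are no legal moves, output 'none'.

(0,4): no bracket -> illegal
(0,5): no bracket -> illegal
(1,1): flips 2 -> legal
(1,3): flips 3 -> legal
(1,4): flips 1 -> legal
(2,1): flips 1 -> legal
(2,5): no bracket -> illegal
(3,1): flips 2 -> legal
(3,5): no bracket -> illegal
(4,1): no bracket -> illegal
(4,2): flips 4 -> legal
(4,5): no bracket -> illegal
(5,2): flips 1 -> legal
(5,5): flips 1 -> legal

Answer: (1,1) (1,3) (1,4) (2,1) (3,1) (4,2) (5,2) (5,5)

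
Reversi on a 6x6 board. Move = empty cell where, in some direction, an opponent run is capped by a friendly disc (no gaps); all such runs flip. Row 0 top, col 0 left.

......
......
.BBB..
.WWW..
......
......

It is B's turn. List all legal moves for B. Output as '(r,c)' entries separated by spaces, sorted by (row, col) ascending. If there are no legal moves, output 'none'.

Answer: (4,0) (4,1) (4,2) (4,3) (4,4)

Derivation:
(2,0): no bracket -> illegal
(2,4): no bracket -> illegal
(3,0): no bracket -> illegal
(3,4): no bracket -> illegal
(4,0): flips 1 -> legal
(4,1): flips 2 -> legal
(4,2): flips 1 -> legal
(4,3): flips 2 -> legal
(4,4): flips 1 -> legal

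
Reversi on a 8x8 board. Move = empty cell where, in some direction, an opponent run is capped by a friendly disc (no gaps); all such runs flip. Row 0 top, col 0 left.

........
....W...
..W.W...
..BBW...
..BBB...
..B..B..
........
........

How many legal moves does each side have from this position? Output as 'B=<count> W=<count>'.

Answer: B=6 W=6

Derivation:
-- B to move --
(0,3): no bracket -> illegal
(0,4): flips 3 -> legal
(0,5): no bracket -> illegal
(1,1): flips 1 -> legal
(1,2): flips 1 -> legal
(1,3): no bracket -> illegal
(1,5): flips 1 -> legal
(2,1): no bracket -> illegal
(2,3): no bracket -> illegal
(2,5): flips 1 -> legal
(3,1): no bracket -> illegal
(3,5): flips 1 -> legal
(4,5): no bracket -> illegal
B mobility = 6
-- W to move --
(2,1): no bracket -> illegal
(2,3): no bracket -> illegal
(3,1): flips 2 -> legal
(3,5): no bracket -> illegal
(4,1): no bracket -> illegal
(4,5): no bracket -> illegal
(4,6): no bracket -> illegal
(5,1): flips 2 -> legal
(5,3): no bracket -> illegal
(5,4): flips 1 -> legal
(5,6): no bracket -> illegal
(6,1): flips 2 -> legal
(6,2): flips 3 -> legal
(6,3): no bracket -> illegal
(6,4): no bracket -> illegal
(6,5): no bracket -> illegal
(6,6): flips 3 -> legal
W mobility = 6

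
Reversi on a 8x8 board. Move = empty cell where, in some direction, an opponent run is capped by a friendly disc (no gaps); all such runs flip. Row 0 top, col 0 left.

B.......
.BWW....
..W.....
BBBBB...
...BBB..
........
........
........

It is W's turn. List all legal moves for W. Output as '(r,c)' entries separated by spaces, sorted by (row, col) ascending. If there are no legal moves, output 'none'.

Answer: (1,0) (4,0) (4,2) (5,5)

Derivation:
(0,1): no bracket -> illegal
(0,2): no bracket -> illegal
(1,0): flips 1 -> legal
(2,0): no bracket -> illegal
(2,1): no bracket -> illegal
(2,3): no bracket -> illegal
(2,4): no bracket -> illegal
(2,5): no bracket -> illegal
(3,5): no bracket -> illegal
(3,6): no bracket -> illegal
(4,0): flips 1 -> legal
(4,1): no bracket -> illegal
(4,2): flips 1 -> legal
(4,6): no bracket -> illegal
(5,2): no bracket -> illegal
(5,3): no bracket -> illegal
(5,4): no bracket -> illegal
(5,5): flips 2 -> legal
(5,6): no bracket -> illegal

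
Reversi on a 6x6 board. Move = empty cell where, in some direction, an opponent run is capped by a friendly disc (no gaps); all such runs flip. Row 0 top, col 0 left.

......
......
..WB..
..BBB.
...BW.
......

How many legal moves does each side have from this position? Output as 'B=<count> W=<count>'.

Answer: B=6 W=2

Derivation:
-- B to move --
(1,1): flips 1 -> legal
(1,2): flips 1 -> legal
(1,3): no bracket -> illegal
(2,1): flips 1 -> legal
(3,1): no bracket -> illegal
(3,5): no bracket -> illegal
(4,5): flips 1 -> legal
(5,3): no bracket -> illegal
(5,4): flips 1 -> legal
(5,5): flips 1 -> legal
B mobility = 6
-- W to move --
(1,2): no bracket -> illegal
(1,3): no bracket -> illegal
(1,4): no bracket -> illegal
(2,1): no bracket -> illegal
(2,4): flips 2 -> legal
(2,5): no bracket -> illegal
(3,1): no bracket -> illegal
(3,5): no bracket -> illegal
(4,1): no bracket -> illegal
(4,2): flips 2 -> legal
(4,5): no bracket -> illegal
(5,2): no bracket -> illegal
(5,3): no bracket -> illegal
(5,4): no bracket -> illegal
W mobility = 2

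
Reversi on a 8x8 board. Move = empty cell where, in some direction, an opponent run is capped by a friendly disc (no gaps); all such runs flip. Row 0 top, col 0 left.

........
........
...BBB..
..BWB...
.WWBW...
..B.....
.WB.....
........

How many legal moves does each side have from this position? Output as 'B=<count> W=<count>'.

-- B to move --
(2,2): no bracket -> illegal
(3,0): flips 1 -> legal
(3,1): no bracket -> illegal
(3,5): no bracket -> illegal
(4,0): flips 2 -> legal
(4,5): flips 1 -> legal
(5,0): flips 1 -> legal
(5,1): flips 2 -> legal
(5,3): no bracket -> illegal
(5,4): flips 1 -> legal
(5,5): no bracket -> illegal
(6,0): flips 1 -> legal
(7,0): flips 1 -> legal
(7,1): no bracket -> illegal
(7,2): no bracket -> illegal
B mobility = 8
-- W to move --
(1,2): no bracket -> illegal
(1,3): flips 1 -> legal
(1,4): flips 4 -> legal
(1,5): flips 1 -> legal
(1,6): flips 4 -> legal
(2,1): no bracket -> illegal
(2,2): flips 1 -> legal
(2,6): no bracket -> illegal
(3,1): flips 1 -> legal
(3,5): flips 1 -> legal
(3,6): no bracket -> illegal
(4,5): no bracket -> illegal
(5,1): no bracket -> illegal
(5,3): flips 1 -> legal
(5,4): no bracket -> illegal
(6,3): flips 2 -> legal
(7,1): no bracket -> illegal
(7,2): flips 2 -> legal
(7,3): no bracket -> illegal
W mobility = 10

Answer: B=8 W=10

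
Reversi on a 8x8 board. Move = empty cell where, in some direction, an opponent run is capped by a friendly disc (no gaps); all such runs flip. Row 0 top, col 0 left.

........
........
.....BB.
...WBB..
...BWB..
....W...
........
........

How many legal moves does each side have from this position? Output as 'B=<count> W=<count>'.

Answer: B=6 W=7

Derivation:
-- B to move --
(2,2): no bracket -> illegal
(2,3): flips 1 -> legal
(2,4): no bracket -> illegal
(3,2): flips 1 -> legal
(4,2): no bracket -> illegal
(5,3): flips 1 -> legal
(5,5): no bracket -> illegal
(6,3): flips 1 -> legal
(6,4): flips 2 -> legal
(6,5): flips 1 -> legal
B mobility = 6
-- W to move --
(1,4): no bracket -> illegal
(1,5): no bracket -> illegal
(1,6): no bracket -> illegal
(1,7): flips 2 -> legal
(2,3): no bracket -> illegal
(2,4): flips 1 -> legal
(2,7): no bracket -> illegal
(3,2): flips 1 -> legal
(3,6): flips 3 -> legal
(3,7): no bracket -> illegal
(4,2): flips 1 -> legal
(4,6): flips 1 -> legal
(5,2): no bracket -> illegal
(5,3): flips 1 -> legal
(5,5): no bracket -> illegal
(5,6): no bracket -> illegal
W mobility = 7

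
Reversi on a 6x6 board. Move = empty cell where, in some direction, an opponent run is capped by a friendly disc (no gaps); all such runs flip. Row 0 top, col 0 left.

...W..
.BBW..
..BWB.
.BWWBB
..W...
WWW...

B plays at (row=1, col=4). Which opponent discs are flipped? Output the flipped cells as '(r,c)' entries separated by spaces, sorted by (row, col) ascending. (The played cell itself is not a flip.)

Answer: (1,3)

Derivation:
Dir NW: opp run (0,3), next=edge -> no flip
Dir N: first cell '.' (not opp) -> no flip
Dir NE: first cell '.' (not opp) -> no flip
Dir W: opp run (1,3) capped by B -> flip
Dir E: first cell '.' (not opp) -> no flip
Dir SW: opp run (2,3) (3,2), next='.' -> no flip
Dir S: first cell 'B' (not opp) -> no flip
Dir SE: first cell '.' (not opp) -> no flip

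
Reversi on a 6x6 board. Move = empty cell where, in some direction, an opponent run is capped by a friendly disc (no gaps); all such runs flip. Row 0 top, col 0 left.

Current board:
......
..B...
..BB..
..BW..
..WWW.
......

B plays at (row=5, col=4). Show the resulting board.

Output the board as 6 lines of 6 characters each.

Place B at (5,4); scan 8 dirs for brackets.
Dir NW: opp run (4,3) capped by B -> flip
Dir N: opp run (4,4), next='.' -> no flip
Dir NE: first cell '.' (not opp) -> no flip
Dir W: first cell '.' (not opp) -> no flip
Dir E: first cell '.' (not opp) -> no flip
Dir SW: edge -> no flip
Dir S: edge -> no flip
Dir SE: edge -> no flip
All flips: (4,3)

Answer: ......
..B...
..BB..
..BW..
..WBW.
....B.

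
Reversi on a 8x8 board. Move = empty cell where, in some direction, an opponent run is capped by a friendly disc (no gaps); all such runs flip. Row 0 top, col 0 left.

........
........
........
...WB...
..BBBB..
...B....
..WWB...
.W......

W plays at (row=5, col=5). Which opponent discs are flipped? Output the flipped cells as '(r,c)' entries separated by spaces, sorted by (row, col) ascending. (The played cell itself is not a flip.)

Dir NW: opp run (4,4) capped by W -> flip
Dir N: opp run (4,5), next='.' -> no flip
Dir NE: first cell '.' (not opp) -> no flip
Dir W: first cell '.' (not opp) -> no flip
Dir E: first cell '.' (not opp) -> no flip
Dir SW: opp run (6,4), next='.' -> no flip
Dir S: first cell '.' (not opp) -> no flip
Dir SE: first cell '.' (not opp) -> no flip

Answer: (4,4)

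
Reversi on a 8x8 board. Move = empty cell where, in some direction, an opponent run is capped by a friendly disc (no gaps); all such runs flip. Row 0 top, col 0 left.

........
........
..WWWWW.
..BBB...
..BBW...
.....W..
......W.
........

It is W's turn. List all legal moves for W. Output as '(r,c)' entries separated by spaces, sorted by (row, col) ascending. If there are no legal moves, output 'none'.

(2,1): no bracket -> illegal
(3,1): no bracket -> illegal
(3,5): no bracket -> illegal
(4,1): flips 3 -> legal
(4,5): flips 1 -> legal
(5,1): flips 2 -> legal
(5,2): flips 4 -> legal
(5,3): flips 2 -> legal
(5,4): no bracket -> illegal

Answer: (4,1) (4,5) (5,1) (5,2) (5,3)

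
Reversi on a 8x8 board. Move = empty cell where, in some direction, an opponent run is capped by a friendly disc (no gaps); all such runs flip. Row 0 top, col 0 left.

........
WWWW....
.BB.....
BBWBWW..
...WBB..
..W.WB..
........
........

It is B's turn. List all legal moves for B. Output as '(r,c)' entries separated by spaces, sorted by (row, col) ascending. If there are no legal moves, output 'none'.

Answer: (0,0) (0,1) (0,2) (0,3) (0,4) (2,3) (2,4) (2,5) (2,6) (3,6) (4,2) (5,3) (6,3) (6,4) (6,5)

Derivation:
(0,0): flips 1 -> legal
(0,1): flips 1 -> legal
(0,2): flips 1 -> legal
(0,3): flips 1 -> legal
(0,4): flips 1 -> legal
(1,4): no bracket -> illegal
(2,0): no bracket -> illegal
(2,3): flips 1 -> legal
(2,4): flips 1 -> legal
(2,5): flips 1 -> legal
(2,6): flips 1 -> legal
(3,6): flips 2 -> legal
(4,1): no bracket -> illegal
(4,2): flips 2 -> legal
(4,6): no bracket -> illegal
(5,1): no bracket -> illegal
(5,3): flips 2 -> legal
(6,1): no bracket -> illegal
(6,2): no bracket -> illegal
(6,3): flips 1 -> legal
(6,4): flips 1 -> legal
(6,5): flips 3 -> legal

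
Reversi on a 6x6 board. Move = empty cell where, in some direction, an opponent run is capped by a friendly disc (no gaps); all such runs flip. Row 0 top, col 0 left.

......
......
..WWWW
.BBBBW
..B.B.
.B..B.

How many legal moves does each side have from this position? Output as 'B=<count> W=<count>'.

-- B to move --
(1,1): flips 1 -> legal
(1,2): flips 2 -> legal
(1,3): flips 2 -> legal
(1,4): flips 2 -> legal
(1,5): flips 1 -> legal
(2,1): no bracket -> illegal
(4,5): no bracket -> illegal
B mobility = 5
-- W to move --
(2,0): no bracket -> illegal
(2,1): no bracket -> illegal
(3,0): flips 4 -> legal
(4,0): flips 1 -> legal
(4,1): flips 1 -> legal
(4,3): flips 2 -> legal
(4,5): flips 1 -> legal
(5,0): no bracket -> illegal
(5,2): flips 2 -> legal
(5,3): flips 1 -> legal
(5,5): flips 2 -> legal
W mobility = 8

Answer: B=5 W=8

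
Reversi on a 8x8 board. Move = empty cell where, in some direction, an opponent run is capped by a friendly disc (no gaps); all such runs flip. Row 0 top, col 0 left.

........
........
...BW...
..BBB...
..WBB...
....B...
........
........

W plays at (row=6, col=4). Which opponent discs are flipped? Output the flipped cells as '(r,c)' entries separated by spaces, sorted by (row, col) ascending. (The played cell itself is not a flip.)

Dir NW: first cell '.' (not opp) -> no flip
Dir N: opp run (5,4) (4,4) (3,4) capped by W -> flip
Dir NE: first cell '.' (not opp) -> no flip
Dir W: first cell '.' (not opp) -> no flip
Dir E: first cell '.' (not opp) -> no flip
Dir SW: first cell '.' (not opp) -> no flip
Dir S: first cell '.' (not opp) -> no flip
Dir SE: first cell '.' (not opp) -> no flip

Answer: (3,4) (4,4) (5,4)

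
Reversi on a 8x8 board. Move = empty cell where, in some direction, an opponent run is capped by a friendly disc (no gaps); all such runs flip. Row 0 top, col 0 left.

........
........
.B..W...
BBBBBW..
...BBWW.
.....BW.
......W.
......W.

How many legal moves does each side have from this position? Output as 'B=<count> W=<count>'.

Answer: B=10 W=7

Derivation:
-- B to move --
(1,3): no bracket -> illegal
(1,4): flips 1 -> legal
(1,5): flips 1 -> legal
(2,3): no bracket -> illegal
(2,5): flips 2 -> legal
(2,6): flips 1 -> legal
(3,6): flips 1 -> legal
(3,7): flips 1 -> legal
(4,7): flips 2 -> legal
(5,4): no bracket -> illegal
(5,7): flips 1 -> legal
(6,5): no bracket -> illegal
(6,7): flips 2 -> legal
(7,5): no bracket -> illegal
(7,7): flips 1 -> legal
B mobility = 10
-- W to move --
(1,0): no bracket -> illegal
(1,1): no bracket -> illegal
(1,2): no bracket -> illegal
(2,0): no bracket -> illegal
(2,2): flips 3 -> legal
(2,3): flips 1 -> legal
(2,5): no bracket -> illegal
(4,0): no bracket -> illegal
(4,1): no bracket -> illegal
(4,2): flips 3 -> legal
(5,2): no bracket -> illegal
(5,3): flips 1 -> legal
(5,4): flips 3 -> legal
(6,4): flips 1 -> legal
(6,5): flips 1 -> legal
W mobility = 7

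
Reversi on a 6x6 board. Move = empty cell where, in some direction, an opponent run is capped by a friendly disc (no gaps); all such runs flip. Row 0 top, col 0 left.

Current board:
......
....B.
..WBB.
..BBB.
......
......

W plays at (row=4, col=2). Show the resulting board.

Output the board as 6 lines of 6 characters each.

Place W at (4,2); scan 8 dirs for brackets.
Dir NW: first cell '.' (not opp) -> no flip
Dir N: opp run (3,2) capped by W -> flip
Dir NE: opp run (3,3) (2,4), next='.' -> no flip
Dir W: first cell '.' (not opp) -> no flip
Dir E: first cell '.' (not opp) -> no flip
Dir SW: first cell '.' (not opp) -> no flip
Dir S: first cell '.' (not opp) -> no flip
Dir SE: first cell '.' (not opp) -> no flip
All flips: (3,2)

Answer: ......
....B.
..WBB.
..WBB.
..W...
......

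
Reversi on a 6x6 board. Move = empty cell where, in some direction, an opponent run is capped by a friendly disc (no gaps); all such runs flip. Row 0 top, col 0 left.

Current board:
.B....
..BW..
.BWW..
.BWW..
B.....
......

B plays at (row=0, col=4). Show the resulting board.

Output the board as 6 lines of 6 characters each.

Place B at (0,4); scan 8 dirs for brackets.
Dir NW: edge -> no flip
Dir N: edge -> no flip
Dir NE: edge -> no flip
Dir W: first cell '.' (not opp) -> no flip
Dir E: first cell '.' (not opp) -> no flip
Dir SW: opp run (1,3) (2,2) capped by B -> flip
Dir S: first cell '.' (not opp) -> no flip
Dir SE: first cell '.' (not opp) -> no flip
All flips: (1,3) (2,2)

Answer: .B..B.
..BB..
.BBW..
.BWW..
B.....
......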